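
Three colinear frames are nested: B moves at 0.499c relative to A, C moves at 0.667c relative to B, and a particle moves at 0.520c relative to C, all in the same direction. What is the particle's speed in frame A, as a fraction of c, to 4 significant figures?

Compose boost 2: (0.667 + 0.499)/(1 + 0.667×0.499) = 1.166/1.33283 = 0.874828
Compose boost 3: (0.520 + 0.874828)/(1 + 0.520×0.874828) = 1.39483/1.45491 = 0.9587

u ≈ 0.9587c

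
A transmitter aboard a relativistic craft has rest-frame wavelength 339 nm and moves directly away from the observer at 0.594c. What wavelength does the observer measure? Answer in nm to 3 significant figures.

λ_obs ≈ 672 nm

Relativistic Doppler: λ_obs = λ_src √((1+β)/(1−β))
= 339 × √(1.5940/0.40600) = 339 × 1.9814 = 672 nm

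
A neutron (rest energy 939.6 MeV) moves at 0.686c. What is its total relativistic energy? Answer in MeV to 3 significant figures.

γ = 1/√(1 − 0.686²) = 1.3744
E = γm₀c² = 1.3744 × 939.6 MeV = 1290 MeV

E ≈ 1290 MeV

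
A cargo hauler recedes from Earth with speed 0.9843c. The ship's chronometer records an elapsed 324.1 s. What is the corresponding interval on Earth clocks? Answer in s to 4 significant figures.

Δt ≈ 1836 s

γ = 1/√(1 − 0.9843²) = 5.66561
Time dilation: Δt = γτ₀ = 5.66561 × 324.1 s = 1836 s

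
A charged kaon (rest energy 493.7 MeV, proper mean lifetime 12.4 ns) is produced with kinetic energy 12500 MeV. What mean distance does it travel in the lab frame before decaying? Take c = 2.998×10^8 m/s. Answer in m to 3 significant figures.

d ≈ 97.8 m

γ = 1 + K/(m₀c²) = 1 + 12500/493.7 = 26.319
β = √(1 − 1/γ²) = 0.99928
Dilated lifetime: γτ₀ = 26.319 × 12.4 ns = 326.36 ns
d = βc·γτ₀ = 0.99928 × (2.998×10^8 m/s) × 3.2636×10^-7 s = 97.8 m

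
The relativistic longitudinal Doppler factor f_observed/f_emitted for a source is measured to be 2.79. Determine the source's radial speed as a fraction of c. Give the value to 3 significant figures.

β ≈ 0.772

f_obs/f_src = √((1+β)/(1−β)) = 2.79  ⇒  (1+β)/(1−β) = 7.7841
β = |1 − D²|/(1 + D²) = |1 − 7.7841|/(1 + 7.7841) = 0.772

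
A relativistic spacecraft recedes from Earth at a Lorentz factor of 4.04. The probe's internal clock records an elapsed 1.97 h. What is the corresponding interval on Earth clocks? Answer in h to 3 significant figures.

Δt ≈ 7.96 h

γ = 4.04 (given)
Time dilation: Δt = γτ₀ = 4.04 × 1.97 h = 7.96 h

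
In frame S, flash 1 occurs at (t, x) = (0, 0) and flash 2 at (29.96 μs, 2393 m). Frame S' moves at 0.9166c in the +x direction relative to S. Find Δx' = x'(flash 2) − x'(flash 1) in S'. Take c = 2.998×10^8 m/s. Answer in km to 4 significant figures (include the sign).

γ = 1/√(1 − 0.9166²) = 2.50122
Δx' = γ(Δx − vΔt) = 2.50122 × (2393 m − 0.9166×(2.998×10^8 m/s)×29.96×10^-6 s)
= 2.50122 × (-5839.91 m) = -14.61 km

Δx' ≈ -14.61 km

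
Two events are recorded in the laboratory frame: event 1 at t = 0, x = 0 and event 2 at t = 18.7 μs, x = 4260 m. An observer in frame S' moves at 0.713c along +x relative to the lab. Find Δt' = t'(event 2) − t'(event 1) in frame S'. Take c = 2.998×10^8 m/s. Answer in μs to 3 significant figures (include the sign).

γ = 1/√(1 − 0.713²) = 1.4262
Δt' = γ(Δt − vΔx/c²) = 1.4262 × (18.7 μs − 0.713×4260 m / (2.998×10^8 m/s))
= 1.4262 × (8.5686 μs) = 12.2 μs

Δt' ≈ 12.2 μs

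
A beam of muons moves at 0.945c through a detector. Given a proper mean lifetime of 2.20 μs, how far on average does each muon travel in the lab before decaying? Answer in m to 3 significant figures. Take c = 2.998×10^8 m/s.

d ≈ 1910 m

γ = 1/√(1 − 0.945²) = 3.0574
Dilated lifetime: Δt = γτ₀ = 3.0574 × 2.20 μs = 6.7264 μs
d = vΔt = 0.945c × 6.7264 μs = 2.8331×10^8 m/s × 6.7264×10^-6 s = 1910 m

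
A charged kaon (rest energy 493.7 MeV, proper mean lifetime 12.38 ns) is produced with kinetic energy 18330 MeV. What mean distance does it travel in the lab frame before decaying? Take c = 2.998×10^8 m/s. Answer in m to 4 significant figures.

d ≈ 141.5 m

γ = 1 + K/(m₀c²) = 1 + 18330/493.7 = 38.1278
β = √(1 − 1/γ²) = 0.999656
Dilated lifetime: γτ₀ = 38.1278 × 12.38 ns = 472.022 ns
d = βc·γτ₀ = 0.999656 × (2.998×10^8 m/s) × 4.72022×10^-7 s = 141.5 m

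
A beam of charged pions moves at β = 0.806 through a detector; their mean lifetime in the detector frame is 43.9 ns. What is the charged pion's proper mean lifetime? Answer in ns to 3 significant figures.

τ₀ ≈ 26.0 ns

γ = 1/√(1 − 0.806²) = 1.6894
Proper time: τ₀ = Δt/γ = 43.9/1.6894 = 26.0 ns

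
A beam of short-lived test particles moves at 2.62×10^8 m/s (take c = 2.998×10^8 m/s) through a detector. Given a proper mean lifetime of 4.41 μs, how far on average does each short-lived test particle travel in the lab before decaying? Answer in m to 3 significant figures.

d ≈ 2380 m

β = v/c = 2.62×10^8 / 2.998×10^8 = 0.87392
γ = 1/√(1 − 0.87392²) = 2.0573
Dilated lifetime: Δt = γτ₀ = 2.0573 × 4.41 μs = 9.0726 μs
d = vΔt = 0.87392c × 9.0726 μs = 2.6200×10^8 m/s × 9.0726×10^-6 s = 2380 m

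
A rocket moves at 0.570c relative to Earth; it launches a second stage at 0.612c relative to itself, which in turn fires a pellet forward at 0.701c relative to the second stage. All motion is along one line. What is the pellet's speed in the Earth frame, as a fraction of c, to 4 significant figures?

Compose boost 2: (0.612 + 0.570)/(1 + 0.612×0.570) = 1.182/1.34884 = 0.876309
Compose boost 3: (0.701 + 0.876309)/(1 + 0.701×0.876309) = 1.57731/1.61429 = 0.9771

u ≈ 0.9771c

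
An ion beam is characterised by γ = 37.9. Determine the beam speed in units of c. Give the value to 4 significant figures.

β = √(1 − 1/γ²) = √(1 − 1/37.9²) = √(0.999304) = 0.9997

β ≈ 0.9997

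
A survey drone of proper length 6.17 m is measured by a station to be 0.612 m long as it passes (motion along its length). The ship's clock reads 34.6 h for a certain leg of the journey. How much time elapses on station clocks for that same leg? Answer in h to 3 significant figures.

Δt ≈ 349 h

Length contraction ⇒ γ = L₀/L = 6.17/0.612 = 10.082
Time dilation: Δt = γτ₀ = 10.082 × 34.6 h = 349 h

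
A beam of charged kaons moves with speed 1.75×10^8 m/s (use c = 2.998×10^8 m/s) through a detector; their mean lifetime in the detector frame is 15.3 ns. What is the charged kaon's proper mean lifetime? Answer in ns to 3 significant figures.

τ₀ ≈ 12.4 ns

β = v/c = 1.75×10^8 / 2.998×10^8 = 0.58372
γ = 1/√(1 − 0.58372²) = 1.2316
Proper time: τ₀ = Δt/γ = 15.3/1.2316 = 12.4 ns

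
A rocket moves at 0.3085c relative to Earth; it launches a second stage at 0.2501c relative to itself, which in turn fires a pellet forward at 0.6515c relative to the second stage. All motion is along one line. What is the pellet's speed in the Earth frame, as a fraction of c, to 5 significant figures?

Compose boost 2: (0.2501 + 0.3085)/(1 + 0.2501×0.3085) = 0.55860/1.077156 = 0.5185879
Compose boost 3: (0.6515 + 0.5185879)/(1 + 0.6515×0.5185879) = 1.170088/1.337860 = 0.87460

u ≈ 0.87460c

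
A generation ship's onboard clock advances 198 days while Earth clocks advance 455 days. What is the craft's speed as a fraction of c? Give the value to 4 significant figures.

γ = Δt/τ₀ = 455/198 = 2.29798
β = √(1 − 1/γ²) = √(1 − 1/2.29798²) = 0.9004

β ≈ 0.9004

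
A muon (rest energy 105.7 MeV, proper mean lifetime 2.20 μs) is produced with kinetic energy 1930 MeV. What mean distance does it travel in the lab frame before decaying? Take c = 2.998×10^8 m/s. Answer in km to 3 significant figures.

γ = 1 + K/(m₀c²) = 1 + 1930/105.7 = 19.259
β = √(1 − 1/γ²) = 0.99865
Dilated lifetime: γτ₀ = 19.259 × 2.20 μs = 42.370 μs
d = βc·γτ₀ = 0.99865 × (2.998×10^8 m/s) × 4.2370×10^-5 s = 12.7 km

d ≈ 12.7 km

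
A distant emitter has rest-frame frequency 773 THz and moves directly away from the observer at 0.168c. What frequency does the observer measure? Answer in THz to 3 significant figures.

Relativistic Doppler: f_obs = f_src √((1−β)/(1+β))
= 773 × √(0.83200/1.1680) = 773 × 0.84400 = 652 THz

f_obs ≈ 652 THz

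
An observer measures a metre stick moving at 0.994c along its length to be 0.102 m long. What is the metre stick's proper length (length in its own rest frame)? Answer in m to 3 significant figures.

L₀ ≈ 0.933 m

γ = 1/√(1 − 0.994²) = 9.1424
L₀ = γL = 9.1424 × 0.102 = 0.933 m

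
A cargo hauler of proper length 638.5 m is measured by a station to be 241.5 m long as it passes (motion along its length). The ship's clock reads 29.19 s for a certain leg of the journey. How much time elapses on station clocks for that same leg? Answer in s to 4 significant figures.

Length contraction ⇒ γ = L₀/L = 638.5/241.5 = 2.64389
Time dilation: Δt = γτ₀ = 2.64389 × 29.19 s = 77.18 s

Δt ≈ 77.18 s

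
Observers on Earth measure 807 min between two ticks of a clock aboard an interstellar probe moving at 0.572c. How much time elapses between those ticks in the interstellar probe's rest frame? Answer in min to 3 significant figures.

τ₀ ≈ 662 min

γ = 1/√(1 − 0.572²) = 1.2191
Proper time: τ₀ = Δt/γ = 807/1.2191 = 662 min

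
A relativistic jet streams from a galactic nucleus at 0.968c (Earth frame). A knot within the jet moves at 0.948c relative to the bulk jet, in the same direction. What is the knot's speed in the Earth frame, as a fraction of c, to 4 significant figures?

Relativistic velocity addition: u = (u' + v)/(1 + u'v/c²)
= (0.948 + 0.968)/(1 + 0.948×0.968) = 1.916/1.91766 = 0.9991

u ≈ 0.9991c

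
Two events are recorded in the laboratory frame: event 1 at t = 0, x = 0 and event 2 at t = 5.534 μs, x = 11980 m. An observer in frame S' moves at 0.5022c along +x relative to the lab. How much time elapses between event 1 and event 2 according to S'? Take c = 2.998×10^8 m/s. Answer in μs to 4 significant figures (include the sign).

γ = 1/√(1 − 0.5022²) = 1.15640
Δt' = γ(Δt − vΔx/c²) = 1.15640 × (5.534 μs − 0.5022×11980 m / (2.998×10^8 m/s))
= 1.15640 × (-14.5339 μs) = -16.81 μs

Δt' ≈ -16.81 μs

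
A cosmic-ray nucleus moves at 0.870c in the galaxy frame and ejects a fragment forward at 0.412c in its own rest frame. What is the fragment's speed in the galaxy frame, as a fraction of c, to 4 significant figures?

u ≈ 0.9437c

Compose boost 2: (0.412 + 0.870)/(1 + 0.412×0.870) = 1.282/1.35844 = 0.9437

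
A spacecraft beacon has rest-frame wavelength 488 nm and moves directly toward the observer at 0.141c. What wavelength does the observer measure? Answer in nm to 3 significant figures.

λ_obs ≈ 423 nm

Relativistic Doppler: λ_obs = λ_src √((1−β)/(1+β))
= 488 × √(0.85900/1.1410) = 488 × 0.86767 = 423 nm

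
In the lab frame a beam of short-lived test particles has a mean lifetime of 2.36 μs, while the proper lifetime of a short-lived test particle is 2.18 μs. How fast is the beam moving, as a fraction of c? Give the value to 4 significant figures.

β ≈ 0.3830

γ = Δt/τ₀ = 2.36/2.18 = 1.08257
β = √(1 − 1/γ²) = √(1 − 1/1.08257²) = 0.3830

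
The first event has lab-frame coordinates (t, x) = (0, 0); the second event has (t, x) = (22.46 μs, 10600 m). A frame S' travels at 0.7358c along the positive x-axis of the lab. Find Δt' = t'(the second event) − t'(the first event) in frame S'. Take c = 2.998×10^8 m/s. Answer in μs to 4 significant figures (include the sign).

Δt' ≈ -5.250 μs

γ = 1/√(1 − 0.7358²) = 1.47667
Δt' = γ(Δt − vΔx/c²) = 1.47667 × (22.46 μs − 0.7358×10600 m / (2.998×10^8 m/s))
= 1.47667 × (-3.55561 μs) = -5.250 μs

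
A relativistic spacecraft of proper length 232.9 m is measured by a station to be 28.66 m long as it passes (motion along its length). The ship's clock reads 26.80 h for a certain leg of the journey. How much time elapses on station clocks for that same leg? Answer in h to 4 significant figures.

Length contraction ⇒ γ = L₀/L = 232.9/28.66 = 8.12631
Time dilation: Δt = γτ₀ = 8.12631 × 26.80 h = 217.8 h

Δt ≈ 217.8 h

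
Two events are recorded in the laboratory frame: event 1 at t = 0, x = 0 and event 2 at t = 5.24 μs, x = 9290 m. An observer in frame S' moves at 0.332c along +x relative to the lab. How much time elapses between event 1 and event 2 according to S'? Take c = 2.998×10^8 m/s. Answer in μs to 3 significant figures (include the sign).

γ = 1/√(1 − 0.332²) = 1.0601
Δt' = γ(Δt − vΔx/c²) = 1.0601 × (5.24 μs − 0.332×9290 m / (2.998×10^8 m/s))
= 1.0601 × (-5.0478 μs) = -5.35 μs

Δt' ≈ -5.35 μs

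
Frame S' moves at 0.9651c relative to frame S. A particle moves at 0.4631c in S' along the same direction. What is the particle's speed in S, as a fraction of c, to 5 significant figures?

u ≈ 0.98705c

Relativistic velocity addition: u = (u' + v)/(1 + u'v/c²)
= (0.4631 + 0.9651)/(1 + 0.4631×0.9651) = 1.4282/1.446938 = 0.98705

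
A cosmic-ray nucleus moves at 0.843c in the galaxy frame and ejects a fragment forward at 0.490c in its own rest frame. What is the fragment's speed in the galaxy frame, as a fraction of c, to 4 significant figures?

Compose boost 2: (0.490 + 0.843)/(1 + 0.490×0.843) = 1.333/1.41307 = 0.9433

u ≈ 0.9433c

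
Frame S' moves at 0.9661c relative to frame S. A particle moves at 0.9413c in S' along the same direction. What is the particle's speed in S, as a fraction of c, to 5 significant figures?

Relativistic velocity addition: u = (u' + v)/(1 + u'v/c²)
= (0.9413 + 0.9661)/(1 + 0.9413×0.9661) = 1.9074/1.909390 = 0.99896

u ≈ 0.99896c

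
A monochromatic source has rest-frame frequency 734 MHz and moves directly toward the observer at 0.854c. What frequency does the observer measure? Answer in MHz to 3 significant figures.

Relativistic Doppler: f_obs = f_src √((1+β)/(1−β))
= 734 × √(1.8540/0.14600) = 734 × 3.5635 = 2620 MHz

f_obs ≈ 2620 MHz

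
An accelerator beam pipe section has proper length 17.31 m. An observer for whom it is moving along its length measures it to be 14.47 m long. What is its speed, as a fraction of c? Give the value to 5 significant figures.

γ = L₀/L = 17.31/14.47 = 1.196268
β = √(1 − 1/γ²) = 0.54883

β ≈ 0.54883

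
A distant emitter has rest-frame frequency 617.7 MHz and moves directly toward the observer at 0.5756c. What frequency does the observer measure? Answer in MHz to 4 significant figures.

f_obs ≈ 1190 MHz

Relativistic Doppler: f_obs = f_src √((1+β)/(1−β))
= 617.7 × √(1.57560/0.424400) = 617.7 × 1.92679 = 1190 MHz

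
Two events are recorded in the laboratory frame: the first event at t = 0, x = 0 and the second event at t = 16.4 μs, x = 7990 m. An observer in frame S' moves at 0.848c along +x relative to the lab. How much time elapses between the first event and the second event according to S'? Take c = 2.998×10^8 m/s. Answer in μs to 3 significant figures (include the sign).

γ = 1/√(1 − 0.848²) = 1.8868
Δt' = γ(Δt − vΔx/c²) = 1.8868 × (16.4 μs − 0.848×7990 m / (2.998×10^8 m/s))
= 1.8868 × (-6.2001 μs) = -11.7 μs

Δt' ≈ -11.7 μs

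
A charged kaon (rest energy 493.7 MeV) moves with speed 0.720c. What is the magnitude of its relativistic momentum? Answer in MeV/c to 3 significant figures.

γ = 1/√(1 − 0.720²) = 1.4410
p = γβm₀c = 1.4410 × 0.720 × 493.7 MeV/c = 512 MeV/c

p ≈ 512 MeV/c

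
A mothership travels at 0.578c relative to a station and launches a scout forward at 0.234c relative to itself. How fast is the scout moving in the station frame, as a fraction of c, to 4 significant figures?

Compose boost 2: (0.234 + 0.578)/(1 + 0.234×0.578) = 0.8120/1.13525 = 0.7153

u ≈ 0.7153c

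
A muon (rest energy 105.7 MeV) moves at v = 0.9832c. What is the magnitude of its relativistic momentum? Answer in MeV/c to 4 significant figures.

p ≈ 569.3 MeV/c

γ = 1/√(1 − 0.9832²) = 5.47851
p = γβm₀c = 5.47851 × 0.9832 × 105.7 MeV/c = 569.3 MeV/c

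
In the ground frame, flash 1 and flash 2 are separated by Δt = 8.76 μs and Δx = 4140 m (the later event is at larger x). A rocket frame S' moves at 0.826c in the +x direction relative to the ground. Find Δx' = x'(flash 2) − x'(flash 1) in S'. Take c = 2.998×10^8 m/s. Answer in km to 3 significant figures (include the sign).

γ = 1/√(1 − 0.826²) = 1.7741
Δx' = γ(Δx − vΔt) = 1.7741 × (4140 m − 0.826×(2.998×10^8 m/s)×8.76×10^-6 s)
= 1.7741 × (1970.7 m) = 3.50 km

Δx' ≈ 3.50 km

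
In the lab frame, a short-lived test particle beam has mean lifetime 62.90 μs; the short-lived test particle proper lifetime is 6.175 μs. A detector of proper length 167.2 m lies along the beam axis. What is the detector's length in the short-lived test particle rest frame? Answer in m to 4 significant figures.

L ≈ 16.41 m

Time dilation ⇒ γ = Δt/τ₀ = 62.90/6.175 = 10.1862
Length contraction: L = L₀/γ = 167.2/10.1862 = 16.41 m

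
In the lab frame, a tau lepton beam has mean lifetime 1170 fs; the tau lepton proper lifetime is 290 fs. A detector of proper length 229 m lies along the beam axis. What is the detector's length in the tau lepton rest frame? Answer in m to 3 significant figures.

L ≈ 56.8 m

Time dilation ⇒ γ = Δt/τ₀ = 1170/290 = 4.0345
Length contraction: L = L₀/γ = 229/4.0345 = 56.8 m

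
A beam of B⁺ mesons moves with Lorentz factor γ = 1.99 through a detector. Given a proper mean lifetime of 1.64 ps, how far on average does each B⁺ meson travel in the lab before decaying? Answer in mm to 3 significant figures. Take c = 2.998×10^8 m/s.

d ≈ 0.846 mm

β = √(1 − 1/γ²) = √(1 − 1/1.99²) = 0.86457
Dilated lifetime: Δt = γτ₀ = 1.99 × 1.64 ps = 3.2636 ps
d = vΔt = 0.86457c × 3.2636 ps = 2.5920×10^8 m/s × 3.2636×10^-12 s = 0.846 mm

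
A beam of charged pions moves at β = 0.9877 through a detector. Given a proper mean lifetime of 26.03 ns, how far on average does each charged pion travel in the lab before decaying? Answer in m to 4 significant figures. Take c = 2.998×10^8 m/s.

γ = 1/√(1 − 0.9877²) = 6.39546
Dilated lifetime: Δt = γτ₀ = 6.39546 × 26.03 ns = 166.474 ns
d = vΔt = 0.9877c × 166.474 ns = 2.96112×10^8 m/s × 1.66474×10^-7 s = 49.30 m

d ≈ 49.30 m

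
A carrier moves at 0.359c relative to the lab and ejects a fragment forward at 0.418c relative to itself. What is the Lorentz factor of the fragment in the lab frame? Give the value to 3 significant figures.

u_lab = (0.418 + 0.359)/(1 + 0.418×0.359) = 0.7770/1.15006 = 0.675616
γ = 1/√(1 − 0.675616²) = 1.36

γ ≈ 1.36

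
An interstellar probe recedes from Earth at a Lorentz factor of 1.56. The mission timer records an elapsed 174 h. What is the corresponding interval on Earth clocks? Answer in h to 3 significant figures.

Δt ≈ 271 h

γ = 1.56 (given)
Time dilation: Δt = γτ₀ = 1.56 × 174 h = 271 h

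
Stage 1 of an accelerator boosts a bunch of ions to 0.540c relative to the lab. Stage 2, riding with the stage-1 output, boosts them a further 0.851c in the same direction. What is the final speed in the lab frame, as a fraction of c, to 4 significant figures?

u ≈ 0.9530c

Compose boost 2: (0.851 + 0.540)/(1 + 0.851×0.540) = 1.391/1.45954 = 0.9530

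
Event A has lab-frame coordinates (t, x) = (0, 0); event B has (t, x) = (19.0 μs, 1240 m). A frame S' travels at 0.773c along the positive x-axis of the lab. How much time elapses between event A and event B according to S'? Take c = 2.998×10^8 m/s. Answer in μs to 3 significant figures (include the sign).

γ = 1/√(1 − 0.773²) = 1.5763
Δt' = γ(Δt − vΔx/c²) = 1.5763 × (19.0 μs − 0.773×1240 m / (2.998×10^8 m/s))
= 1.5763 × (15.803 μs) = 24.9 μs

Δt' ≈ 24.9 μs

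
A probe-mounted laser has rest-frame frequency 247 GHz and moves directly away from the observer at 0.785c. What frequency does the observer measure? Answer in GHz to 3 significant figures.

f_obs ≈ 85.7 GHz

Relativistic Doppler: f_obs = f_src √((1−β)/(1+β))
= 247 × √(0.21500/1.7850) = 247 × 0.34706 = 85.7 GHz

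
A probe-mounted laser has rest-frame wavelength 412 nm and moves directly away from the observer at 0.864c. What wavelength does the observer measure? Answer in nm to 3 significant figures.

Relativistic Doppler: λ_obs = λ_src √((1+β)/(1−β))
= 412 × √(1.8640/0.13600) = 412 × 3.7021 = 1530 nm

λ_obs ≈ 1530 nm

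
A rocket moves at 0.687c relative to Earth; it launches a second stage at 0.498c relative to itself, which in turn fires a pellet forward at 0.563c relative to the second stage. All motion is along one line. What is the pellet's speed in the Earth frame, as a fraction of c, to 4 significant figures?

Compose boost 2: (0.498 + 0.687)/(1 + 0.498×0.687) = 1.185/1.34213 = 0.882928
Compose boost 3: (0.563 + 0.882928)/(1 + 0.563×0.882928) = 1.44593/1.49709 = 0.9658

u ≈ 0.9658c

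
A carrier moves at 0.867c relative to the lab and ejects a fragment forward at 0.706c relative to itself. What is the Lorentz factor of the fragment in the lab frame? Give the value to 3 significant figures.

u_lab = (0.706 + 0.867)/(1 + 0.706×0.867) = 1.573/1.61210 = 0.975745
γ = 1/√(1 − 0.975745²) = 4.57

γ ≈ 4.57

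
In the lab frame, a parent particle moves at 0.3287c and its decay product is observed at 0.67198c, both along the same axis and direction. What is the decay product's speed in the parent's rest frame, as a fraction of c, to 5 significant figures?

u' ≈ 0.44060c

Inverse velocity addition: u' = (u − v)/(1 − uv/c²)
= (0.67198 − 0.3287)/(1 − 0.67198×0.3287) = 0.34328/0.7791202 = 0.44060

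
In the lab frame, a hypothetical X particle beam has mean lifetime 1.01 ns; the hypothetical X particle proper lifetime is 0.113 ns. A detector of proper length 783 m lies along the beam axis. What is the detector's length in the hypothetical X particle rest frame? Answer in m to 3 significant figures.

Time dilation ⇒ γ = Δt/τ₀ = 1.01/0.113 = 8.9381
Length contraction: L = L₀/γ = 783/8.9381 = 87.6 m

L ≈ 87.6 m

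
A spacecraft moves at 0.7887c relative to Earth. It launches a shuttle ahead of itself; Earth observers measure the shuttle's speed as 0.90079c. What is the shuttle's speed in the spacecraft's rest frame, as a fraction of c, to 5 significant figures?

Inverse velocity addition: u' = (u − v)/(1 − uv/c²)
= (0.90079 − 0.7887)/(1 − 0.90079×0.7887) = 0.11209/0.2895469 = 0.38712

u' ≈ 0.38712c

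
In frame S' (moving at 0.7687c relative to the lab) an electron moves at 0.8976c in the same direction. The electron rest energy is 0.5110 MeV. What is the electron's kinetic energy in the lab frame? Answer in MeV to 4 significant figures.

u_lab = (0.8976 + 0.7687)/(1 + 0.8976×0.7687) = 0.9859850
γ = 1/√(1 − 0.9859850²) = 5.99399
K = (γ − 1)m₀c² = (5.99399 − 1) × 0.5110 = 4.99399 × 0.5110 = 2.552 MeV

K ≈ 2.552 MeV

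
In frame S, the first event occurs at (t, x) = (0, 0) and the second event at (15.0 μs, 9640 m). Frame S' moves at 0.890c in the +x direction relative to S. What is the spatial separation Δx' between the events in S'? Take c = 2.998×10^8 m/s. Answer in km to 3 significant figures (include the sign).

Δx' ≈ 12.4 km

γ = 1/√(1 − 0.890²) = 2.1932
Δx' = γ(Δx − vΔt) = 2.1932 × (9640 m − 0.890×(2.998×10^8 m/s)×15.0×10^-6 s)
= 2.1932 × (5637.7 m) = 12.4 km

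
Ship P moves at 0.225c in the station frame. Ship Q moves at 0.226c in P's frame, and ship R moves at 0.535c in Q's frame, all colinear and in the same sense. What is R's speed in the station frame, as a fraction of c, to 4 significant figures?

Compose boost 2: (0.226 + 0.225)/(1 + 0.226×0.225) = 0.4510/1.05085 = 0.429176
Compose boost 3: (0.535 + 0.429176)/(1 + 0.535×0.429176) = 0.964176/1.22961 = 0.7841

u ≈ 0.7841c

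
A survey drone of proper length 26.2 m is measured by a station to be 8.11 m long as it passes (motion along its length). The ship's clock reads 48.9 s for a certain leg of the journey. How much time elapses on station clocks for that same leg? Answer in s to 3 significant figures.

Δt ≈ 158 s

Length contraction ⇒ γ = L₀/L = 26.2/8.11 = 3.2306
Time dilation: Δt = γτ₀ = 3.2306 × 48.9 s = 158 s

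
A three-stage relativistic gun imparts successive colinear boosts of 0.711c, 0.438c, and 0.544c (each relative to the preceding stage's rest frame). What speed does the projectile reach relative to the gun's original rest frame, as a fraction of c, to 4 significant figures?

Compose boost 2: (0.438 + 0.711)/(1 + 0.438×0.711) = 1.149/1.31142 = 0.876151
Compose boost 3: (0.544 + 0.876151)/(1 + 0.544×0.876151) = 1.42015/1.47663 = 0.9618

u ≈ 0.9618c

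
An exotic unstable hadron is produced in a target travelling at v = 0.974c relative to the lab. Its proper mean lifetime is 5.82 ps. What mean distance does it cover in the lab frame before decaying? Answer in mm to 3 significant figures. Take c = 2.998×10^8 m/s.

γ = 1/√(1 − 0.974²) = 4.4141
Dilated lifetime: Δt = γτ₀ = 4.4141 × 5.82 ps = 25.690 ps
d = vΔt = 0.974c × 25.690 ps = 2.9201×10^8 m/s × 2.5690×10^-11 s = 7.50 mm

d ≈ 7.50 mm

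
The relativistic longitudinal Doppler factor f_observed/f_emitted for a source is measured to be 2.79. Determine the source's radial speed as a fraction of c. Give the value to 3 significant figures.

β ≈ 0.772

f_obs/f_src = √((1+β)/(1−β)) = 2.79  ⇒  (1+β)/(1−β) = 7.7841
β = |1 − D²|/(1 + D²) = |1 − 7.7841|/(1 + 7.7841) = 0.772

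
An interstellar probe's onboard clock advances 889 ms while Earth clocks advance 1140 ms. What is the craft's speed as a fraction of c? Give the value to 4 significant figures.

γ = Δt/τ₀ = 1140/889 = 1.28234
β = √(1 − 1/γ²) = √(1 − 1/1.28234²) = 0.6260

β ≈ 0.6260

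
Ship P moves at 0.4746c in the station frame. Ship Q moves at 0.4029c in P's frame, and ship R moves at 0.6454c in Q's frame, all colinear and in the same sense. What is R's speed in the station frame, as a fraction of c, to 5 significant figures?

u ≈ 0.93671c

Compose boost 2: (0.4029 + 0.4746)/(1 + 0.4029×0.4746) = 0.87750/1.191216 = 0.7366420
Compose boost 3: (0.6454 + 0.7366420)/(1 + 0.6454×0.7366420) = 1.382042/1.475429 = 0.93671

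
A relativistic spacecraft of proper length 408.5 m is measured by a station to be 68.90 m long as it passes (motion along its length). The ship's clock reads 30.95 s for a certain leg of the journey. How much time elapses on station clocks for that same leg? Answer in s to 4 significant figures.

Length contraction ⇒ γ = L₀/L = 408.5/68.90 = 5.92888
Time dilation: Δt = γτ₀ = 5.92888 × 30.95 s = 183.5 s

Δt ≈ 183.5 s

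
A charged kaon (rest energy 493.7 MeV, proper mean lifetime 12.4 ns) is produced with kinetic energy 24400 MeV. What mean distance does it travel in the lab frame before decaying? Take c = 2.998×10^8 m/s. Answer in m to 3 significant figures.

γ = 1 + K/(m₀c²) = 1 + 24400/493.7 = 50.423
β = √(1 − 1/γ²) = 0.99980
Dilated lifetime: γτ₀ = 50.423 × 12.4 ns = 625.24 ns
d = βc·γτ₀ = 0.99980 × (2.998×10^8 m/s) × 6.2524×10^-7 s = 187 m

d ≈ 187 m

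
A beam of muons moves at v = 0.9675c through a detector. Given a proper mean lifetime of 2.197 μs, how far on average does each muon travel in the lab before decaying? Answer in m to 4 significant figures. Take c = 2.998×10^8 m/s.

γ = 1/√(1 − 0.9675²) = 3.95459
Dilated lifetime: Δt = γτ₀ = 3.95459 × 2.197 μs = 8.68822 μs
d = vΔt = 0.9675c × 8.68822 μs = 2.90056×10^8 m/s × 8.68822×10^-6 s = 2520 m

d ≈ 2520 m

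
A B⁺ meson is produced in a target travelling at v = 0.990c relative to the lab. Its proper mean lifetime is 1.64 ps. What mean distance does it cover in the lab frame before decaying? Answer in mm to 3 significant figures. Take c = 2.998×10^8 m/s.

d ≈ 3.45 mm

γ = 1/√(1 − 0.990²) = 7.0888
Dilated lifetime: Δt = γτ₀ = 7.0888 × 1.64 ps = 11.626 ps
d = vΔt = 0.990c × 11.626 ps = 2.9680×10^8 m/s × 1.1626×10^-11 s = 3.45 mm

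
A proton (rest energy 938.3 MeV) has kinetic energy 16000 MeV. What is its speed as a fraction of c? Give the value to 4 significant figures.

β ≈ 0.9985

γ = 1 + K/(m₀c²) = 1 + 16000/938.3 = 18.0521
β = √(1 − 1/γ²) = 0.9985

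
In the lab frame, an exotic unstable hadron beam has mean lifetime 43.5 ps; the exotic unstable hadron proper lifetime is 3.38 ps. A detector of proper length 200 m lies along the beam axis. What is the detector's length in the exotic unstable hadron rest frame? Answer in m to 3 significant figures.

Time dilation ⇒ γ = Δt/τ₀ = 43.5/3.38 = 12.870
Length contraction: L = L₀/γ = 200/12.870 = 15.5 m

L ≈ 15.5 m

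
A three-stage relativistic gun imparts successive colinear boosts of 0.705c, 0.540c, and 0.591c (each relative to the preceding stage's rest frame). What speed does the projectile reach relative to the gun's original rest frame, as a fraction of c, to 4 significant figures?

u ≈ 0.9738c

Compose boost 2: (0.540 + 0.705)/(1 + 0.540×0.705) = 1.245/1.38070 = 0.901717
Compose boost 3: (0.591 + 0.901717)/(1 + 0.591×0.901717) = 1.49272/1.53291 = 0.9738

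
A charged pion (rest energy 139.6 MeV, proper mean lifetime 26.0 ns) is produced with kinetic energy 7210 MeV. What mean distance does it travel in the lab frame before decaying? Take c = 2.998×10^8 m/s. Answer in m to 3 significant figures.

γ = 1 + K/(m₀c²) = 1 + 7210/139.6 = 52.648
β = √(1 − 1/γ²) = 0.99982
Dilated lifetime: γτ₀ = 52.648 × 26.0 ns = 1368.8 ns
d = βc·γτ₀ = 0.99982 × (2.998×10^8 m/s) × 1.3688×10^-6 s = 410 m

d ≈ 410 m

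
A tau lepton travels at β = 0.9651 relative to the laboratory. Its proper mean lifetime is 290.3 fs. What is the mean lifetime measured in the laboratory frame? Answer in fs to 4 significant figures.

γ = 1/√(1 − 0.9651²) = 3.81852
Time dilation: Δt = γτ₀ = 3.81852 × 290.3 fs = 1109 fs

Δt ≈ 1109 fs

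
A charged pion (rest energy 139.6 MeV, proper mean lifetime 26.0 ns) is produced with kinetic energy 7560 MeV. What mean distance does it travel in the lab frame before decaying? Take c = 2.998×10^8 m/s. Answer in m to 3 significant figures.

d ≈ 430 m

γ = 1 + K/(m₀c²) = 1 + 7560/139.6 = 55.155
β = √(1 − 1/γ²) = 0.99984
Dilated lifetime: γτ₀ = 55.155 × 26.0 ns = 1434.0 ns
d = βc·γτ₀ = 0.99984 × (2.998×10^8 m/s) × 1.4340×10^-6 s = 430 m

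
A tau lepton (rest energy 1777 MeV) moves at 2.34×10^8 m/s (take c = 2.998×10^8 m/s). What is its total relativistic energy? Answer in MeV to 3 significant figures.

E ≈ 2840 MeV

β = v/c = 2.34×10^8 / 2.998×10^8 = 0.78052
γ = 1/√(1 − 0.78052²) = 1.5997
E = γm₀c² = 1.5997 × 1777 MeV = 2840 MeV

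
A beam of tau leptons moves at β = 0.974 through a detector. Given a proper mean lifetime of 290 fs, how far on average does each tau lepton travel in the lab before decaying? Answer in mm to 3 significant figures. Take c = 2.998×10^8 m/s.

d ≈ 0.374 mm

γ = 1/√(1 − 0.974²) = 4.4141
Dilated lifetime: Δt = γτ₀ = 4.4141 × 290 fs = 1280.1 fs
d = vΔt = 0.974c × 1280.1 fs = 2.9201×10^8 m/s × 1.2801×10^-12 s = 0.374 mm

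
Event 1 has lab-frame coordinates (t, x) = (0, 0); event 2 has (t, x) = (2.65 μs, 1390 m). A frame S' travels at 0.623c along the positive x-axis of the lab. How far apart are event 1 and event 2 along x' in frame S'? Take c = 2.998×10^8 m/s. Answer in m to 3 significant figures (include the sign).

Δx' ≈ 1140 m

γ = 1/√(1 − 0.623²) = 1.2784
Δx' = γ(Δx − vΔt) = 1.2784 × (1390 m − 0.623×(2.998×10^8 m/s)×2.65×10^-6 s)
= 1.2784 × (895.05 m) = 1140 m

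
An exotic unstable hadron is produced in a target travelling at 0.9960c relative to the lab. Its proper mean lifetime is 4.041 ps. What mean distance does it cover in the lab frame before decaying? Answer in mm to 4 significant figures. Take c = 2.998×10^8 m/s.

d ≈ 13.50 mm

γ = 1/√(1 − 0.9960²) = 11.1915
Dilated lifetime: Δt = γτ₀ = 11.1915 × 4.041 ps = 45.2250 ps
d = vΔt = 0.9960c × 45.2250 ps = 2.98601×10^8 m/s × 4.52250×10^-11 s = 13.50 mm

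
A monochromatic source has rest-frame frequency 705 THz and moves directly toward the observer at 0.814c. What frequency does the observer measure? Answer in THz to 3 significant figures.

Relativistic Doppler: f_obs = f_src √((1+β)/(1−β))
= 705 × √(1.8140/0.18600) = 705 × 3.1229 = 2200 THz

f_obs ≈ 2200 THz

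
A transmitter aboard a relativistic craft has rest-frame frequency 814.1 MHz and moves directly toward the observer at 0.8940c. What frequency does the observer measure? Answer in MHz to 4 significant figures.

Relativistic Doppler: f_obs = f_src √((1+β)/(1−β))
= 814.1 × √(1.89400/0.106000) = 814.1 × 4.22705 = 3441 MHz

f_obs ≈ 3441 MHz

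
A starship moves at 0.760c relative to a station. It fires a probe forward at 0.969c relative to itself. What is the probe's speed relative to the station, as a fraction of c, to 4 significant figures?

u ≈ 0.9957c

Relativistic velocity addition: u = (u' + v)/(1 + u'v/c²)
= (0.969 + 0.760)/(1 + 0.969×0.760) = 1.729/1.73644 = 0.9957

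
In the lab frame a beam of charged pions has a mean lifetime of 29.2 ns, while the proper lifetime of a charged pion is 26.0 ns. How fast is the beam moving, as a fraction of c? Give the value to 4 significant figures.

γ = Δt/τ₀ = 29.2/26.0 = 1.12308
β = √(1 − 1/γ²) = √(1 − 1/1.12308²) = 0.4552

β ≈ 0.4552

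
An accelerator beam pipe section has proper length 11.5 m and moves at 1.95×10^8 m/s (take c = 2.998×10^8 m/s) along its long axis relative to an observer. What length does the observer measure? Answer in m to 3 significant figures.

β = v/c = 1.95×10^8 / 2.998×10^8 = 0.65043
γ = 1/√(1 − 0.65043²) = 1.3165
Length contraction: L = L₀/γ = 11.5/1.3165 = 8.73 m

L ≈ 8.73 m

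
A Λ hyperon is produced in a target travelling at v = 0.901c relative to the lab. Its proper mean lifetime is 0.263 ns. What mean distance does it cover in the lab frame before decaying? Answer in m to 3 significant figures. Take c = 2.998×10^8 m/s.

d ≈ 0.164 m

γ = 1/√(1 − 0.901²) = 2.3051
Dilated lifetime: Δt = γτ₀ = 2.3051 × 0.263 ns = 0.60624 ns
d = vΔt = 0.901c × 0.60624 ns = 2.7012×10^8 m/s × 6.0624×10^-10 s = 0.164 m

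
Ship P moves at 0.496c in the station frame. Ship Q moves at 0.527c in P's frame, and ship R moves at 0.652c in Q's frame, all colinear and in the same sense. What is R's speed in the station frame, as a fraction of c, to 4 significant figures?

Compose boost 2: (0.527 + 0.496)/(1 + 0.527×0.496) = 1.023/1.26139 = 0.811009
Compose boost 3: (0.652 + 0.811009)/(1 + 0.652×0.811009) = 1.46301/1.52878 = 0.9570

u ≈ 0.9570c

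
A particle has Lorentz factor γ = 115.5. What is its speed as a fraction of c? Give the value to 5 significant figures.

β ≈ 0.99996

β = √(1 − 1/γ²) = √(1 − 1/115.5²) = √(0.9999250) = 0.99996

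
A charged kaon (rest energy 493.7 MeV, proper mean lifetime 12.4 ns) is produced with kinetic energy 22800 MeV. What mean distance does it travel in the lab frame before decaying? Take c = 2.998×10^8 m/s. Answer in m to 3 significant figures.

γ = 1 + K/(m₀c²) = 1 + 22800/493.7 = 47.182
β = √(1 − 1/γ²) = 0.99978
Dilated lifetime: γτ₀ = 47.182 × 12.4 ns = 585.06 ns
d = βc·γτ₀ = 0.99978 × (2.998×10^8 m/s) × 5.8506×10^-7 s = 175 m

d ≈ 175 m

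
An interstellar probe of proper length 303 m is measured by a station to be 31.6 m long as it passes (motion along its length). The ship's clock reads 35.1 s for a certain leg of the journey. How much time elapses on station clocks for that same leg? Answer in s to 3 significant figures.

Length contraction ⇒ γ = L₀/L = 303/31.6 = 9.5886
Time dilation: Δt = γτ₀ = 9.5886 × 35.1 s = 337 s

Δt ≈ 337 s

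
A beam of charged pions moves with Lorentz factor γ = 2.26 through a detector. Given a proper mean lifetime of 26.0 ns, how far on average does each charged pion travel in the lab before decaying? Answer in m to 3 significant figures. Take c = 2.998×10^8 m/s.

d ≈ 15.8 m

β = √(1 − 1/γ²) = √(1 − 1/2.26²) = 0.89678
Dilated lifetime: Δt = γτ₀ = 2.26 × 26.0 ns = 58.760 ns
d = vΔt = 0.89678c × 58.760 ns = 2.6885×10^8 m/s × 5.8760×10^-8 s = 15.8 m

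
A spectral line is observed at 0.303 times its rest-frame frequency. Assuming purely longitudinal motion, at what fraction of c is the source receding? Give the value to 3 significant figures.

β ≈ 0.832

f_obs/f_src = √((1−β)/(1+β)) = 0.303  ⇒  (1−β)/(1+β) = 0.091809
β = |1 − D²|/(1 + D²) = |1 − 0.091809|/(1 + 0.091809) = 0.832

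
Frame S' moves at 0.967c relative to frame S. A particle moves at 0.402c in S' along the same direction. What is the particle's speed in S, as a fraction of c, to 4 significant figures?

u ≈ 0.9858c

Relativistic velocity addition: u = (u' + v)/(1 + u'v/c²)
= (0.402 + 0.967)/(1 + 0.402×0.967) = 1.369/1.38873 = 0.9858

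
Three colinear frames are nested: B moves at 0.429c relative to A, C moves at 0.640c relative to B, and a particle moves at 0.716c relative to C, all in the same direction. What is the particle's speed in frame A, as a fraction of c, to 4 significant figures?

u ≈ 0.9714c

Compose boost 2: (0.640 + 0.429)/(1 + 0.640×0.429) = 1.069/1.27456 = 0.838721
Compose boost 3: (0.716 + 0.838721)/(1 + 0.716×0.838721) = 1.55472/1.60052 = 0.9714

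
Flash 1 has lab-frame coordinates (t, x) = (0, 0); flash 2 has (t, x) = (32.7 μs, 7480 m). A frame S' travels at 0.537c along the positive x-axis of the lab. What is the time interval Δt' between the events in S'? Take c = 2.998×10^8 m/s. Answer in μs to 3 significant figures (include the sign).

γ = 1/√(1 − 0.537²) = 1.1854
Δt' = γ(Δt − vΔx/c²) = 1.1854 × (32.7 μs − 0.537×7480 m / (2.998×10^8 m/s))
= 1.1854 × (19.302 μs) = 22.9 μs

Δt' ≈ 22.9 μs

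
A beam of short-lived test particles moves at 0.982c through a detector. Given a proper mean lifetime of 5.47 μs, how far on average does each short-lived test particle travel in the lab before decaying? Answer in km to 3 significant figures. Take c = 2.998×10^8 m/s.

d ≈ 8.53 km

γ = 1/√(1 − 0.982²) = 5.2943
Dilated lifetime: Δt = γτ₀ = 5.2943 × 5.47 μs = 28.960 μs
d = vΔt = 0.982c × 28.960 μs = 2.9440×10^8 m/s × 2.8960×10^-5 s = 8.53 km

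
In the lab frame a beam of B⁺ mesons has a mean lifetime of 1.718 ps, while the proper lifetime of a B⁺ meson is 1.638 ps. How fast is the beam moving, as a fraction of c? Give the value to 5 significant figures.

γ = Δt/τ₀ = 1.718/1.638 = 1.048840
β = √(1 − 1/γ²) = √(1 − 1/1.048840²) = 0.30160

β ≈ 0.30160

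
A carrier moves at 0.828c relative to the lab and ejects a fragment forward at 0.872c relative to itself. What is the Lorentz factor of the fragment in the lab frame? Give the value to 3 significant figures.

γ ≈ 6.27

u_lab = (0.872 + 0.828)/(1 + 0.872×0.828) = 1.700/1.72202 = 0.987215
γ = 1/√(1 − 0.987215²) = 6.27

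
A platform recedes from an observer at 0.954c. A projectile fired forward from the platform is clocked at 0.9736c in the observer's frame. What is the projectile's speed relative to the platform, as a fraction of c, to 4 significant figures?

Inverse velocity addition: u' = (u − v)/(1 − uv/c²)
= (0.9736 − 0.954)/(1 − 0.9736×0.954) = 0.01960/0.0711856 = 0.2753

u' ≈ 0.2753c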